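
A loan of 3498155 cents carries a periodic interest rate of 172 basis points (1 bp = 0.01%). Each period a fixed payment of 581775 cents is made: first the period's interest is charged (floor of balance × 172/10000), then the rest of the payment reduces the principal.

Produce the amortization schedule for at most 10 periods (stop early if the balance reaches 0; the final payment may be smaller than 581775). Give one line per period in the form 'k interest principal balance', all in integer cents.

1 60168 521607 2976548
2 51196 530579 2445969
3 42070 539705 1906264
4 32787 548988 1357276
5 23345 558430 798846
6 13740 568035 230811
7 3969 230811 0

1. interest=⌊3498155·172/10000⌋=60168; principal=581775-60168=521607; balance=3498155-521607=2976548
2. interest=⌊2976548·172/10000⌋=51196; principal=581775-51196=530579; balance=2976548-530579=2445969
3. interest=⌊2445969·172/10000⌋=42070; principal=581775-42070=539705; balance=2445969-539705=1906264
4. interest=⌊1906264·172/10000⌋=32787; principal=581775-32787=548988; balance=1906264-548988=1357276
5. interest=⌊1357276·172/10000⌋=23345; principal=581775-23345=558430; balance=1357276-558430=798846
6. interest=⌊798846·172/10000⌋=13740; principal=581775-13740=568035; balance=798846-568035=230811
7. interest=⌊230811·172/10000⌋=3969; principal=min(581775-3969,230811)=230811; balance=230811-230811=0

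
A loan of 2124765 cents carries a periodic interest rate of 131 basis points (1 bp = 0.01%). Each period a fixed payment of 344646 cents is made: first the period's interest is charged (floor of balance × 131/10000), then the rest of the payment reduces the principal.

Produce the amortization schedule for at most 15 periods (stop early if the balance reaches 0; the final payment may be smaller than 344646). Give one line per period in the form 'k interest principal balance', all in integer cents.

1. interest=⌊2124765·131/10000⌋=27834; principal=344646-27834=316812; balance=2124765-316812=1807953
2. interest=⌊1807953·131/10000⌋=23684; principal=344646-23684=320962; balance=1807953-320962=1486991
3. interest=⌊1486991·131/10000⌋=19479; principal=344646-19479=325167; balance=1486991-325167=1161824
4. interest=⌊1161824·131/10000⌋=15219; principal=344646-15219=329427; balance=1161824-329427=832397
5. interest=⌊832397·131/10000⌋=10904; principal=344646-10904=333742; balance=832397-333742=498655
6. interest=⌊498655·131/10000⌋=6532; principal=344646-6532=338114; balance=498655-338114=160541
7. interest=⌊160541·131/10000⌋=2103; principal=min(344646-2103,160541)=160541; balance=160541-160541=0

1 27834 316812 1807953
2 23684 320962 1486991
3 19479 325167 1161824
4 15219 329427 832397
5 10904 333742 498655
6 6532 338114 160541
7 2103 160541 0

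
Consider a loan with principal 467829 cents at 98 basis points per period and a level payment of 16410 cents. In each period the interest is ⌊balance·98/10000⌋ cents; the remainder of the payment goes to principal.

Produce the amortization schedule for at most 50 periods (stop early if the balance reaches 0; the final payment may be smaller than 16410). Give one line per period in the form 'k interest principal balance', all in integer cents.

1 4584 11826 456003
2 4468 11942 444061
3 4351 12059 432002
4 4233 12177 419825
5 4114 12296 407529
6 3993 12417 395112
7 3872 12538 382574
8 3749 12661 369913
9 3625 12785 357128
10 3499 12911 344217
11 3373 13037 331180
12 3245 13165 318015
13 3116 13294 304721
14 2986 13424 291297
15 2854 13556 277741
16 2721 13689 264052
17 2587 13823 250229
18 2452 13958 236271
19 2315 14095 222176
20 2177 14233 207943
21 2037 14373 193570
22 1896 14514 179056
23 1754 14656 164400
24 1611 14799 149601
25 1466 14944 134657
26 1319 15091 119566
27 1171 15239 104327
28 1022 15388 88939
29 871 15539 73400
30 719 15691 57709
31 565 15845 41864
32 410 16000 25864
33 253 16157 9707
34 95 9707 0

1. interest=⌊467829·98/10000⌋=4584; principal=16410-4584=11826; balance=467829-11826=456003
2. interest=⌊456003·98/10000⌋=4468; principal=16410-4468=11942; balance=456003-11942=444061
3. interest=⌊444061·98/10000⌋=4351; principal=16410-4351=12059; balance=444061-12059=432002
4. interest=⌊432002·98/10000⌋=4233; principal=16410-4233=12177; balance=432002-12177=419825
5. interest=⌊419825·98/10000⌋=4114; principal=16410-4114=12296; balance=419825-12296=407529
6. interest=⌊407529·98/10000⌋=3993; principal=16410-3993=12417; balance=407529-12417=395112
7. interest=⌊395112·98/10000⌋=3872; principal=16410-3872=12538; balance=395112-12538=382574
8. interest=⌊382574·98/10000⌋=3749; principal=16410-3749=12661; balance=382574-12661=369913
9. interest=⌊369913·98/10000⌋=3625; principal=16410-3625=12785; balance=369913-12785=357128
10. interest=⌊357128·98/10000⌋=3499; principal=16410-3499=12911; balance=357128-12911=344217
11. interest=⌊344217·98/10000⌋=3373; principal=16410-3373=13037; balance=344217-13037=331180
12. interest=⌊331180·98/10000⌋=3245; principal=16410-3245=13165; balance=331180-13165=318015
13. interest=⌊318015·98/10000⌋=3116; principal=16410-3116=13294; balance=318015-13294=304721
14. interest=⌊304721·98/10000⌋=2986; principal=16410-2986=13424; balance=304721-13424=291297
15. interest=⌊291297·98/10000⌋=2854; principal=16410-2854=13556; balance=291297-13556=277741
16. interest=⌊277741·98/10000⌋=2721; principal=16410-2721=13689; balance=277741-13689=264052
17. interest=⌊264052·98/10000⌋=2587; principal=16410-2587=13823; balance=264052-13823=250229
18. interest=⌊250229·98/10000⌋=2452; principal=16410-2452=13958; balance=250229-13958=236271
19. interest=⌊236271·98/10000⌋=2315; principal=16410-2315=14095; balance=236271-14095=222176
20. interest=⌊222176·98/10000⌋=2177; principal=16410-2177=14233; balance=222176-14233=207943
21. interest=⌊207943·98/10000⌋=2037; principal=16410-2037=14373; balance=207943-14373=193570
22. interest=⌊193570·98/10000⌋=1896; principal=16410-1896=14514; balance=193570-14514=179056
23. interest=⌊179056·98/10000⌋=1754; principal=16410-1754=14656; balance=179056-14656=164400
24. interest=⌊164400·98/10000⌋=1611; principal=16410-1611=14799; balance=164400-14799=149601
25. interest=⌊149601·98/10000⌋=1466; principal=16410-1466=14944; balance=149601-14944=134657
26. interest=⌊134657·98/10000⌋=1319; principal=16410-1319=15091; balance=134657-15091=119566
27. interest=⌊119566·98/10000⌋=1171; principal=16410-1171=15239; balance=119566-15239=104327
28. interest=⌊104327·98/10000⌋=1022; principal=16410-1022=15388; balance=104327-15388=88939
29. interest=⌊88939·98/10000⌋=871; principal=16410-871=15539; balance=88939-15539=73400
30. interest=⌊73400·98/10000⌋=719; principal=16410-719=15691; balance=73400-15691=57709
31. interest=⌊57709·98/10000⌋=565; principal=16410-565=15845; balance=57709-15845=41864
32. interest=⌊41864·98/10000⌋=410; principal=16410-410=16000; balance=41864-16000=25864
33. interest=⌊25864·98/10000⌋=253; principal=16410-253=16157; balance=25864-16157=9707
34. interest=⌊9707·98/10000⌋=95; principal=min(16410-95,9707)=9707; balance=9707-9707=0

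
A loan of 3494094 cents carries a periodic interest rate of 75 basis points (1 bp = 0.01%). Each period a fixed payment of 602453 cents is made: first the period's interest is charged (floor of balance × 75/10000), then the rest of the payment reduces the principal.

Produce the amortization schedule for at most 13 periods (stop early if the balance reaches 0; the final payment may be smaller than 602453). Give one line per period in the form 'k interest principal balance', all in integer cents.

1 26205 576248 2917846
2 21883 580570 2337276
3 17529 584924 1752352
4 13142 589311 1163041
5 8722 593731 569310
6 4269 569310 0

1. interest=⌊3494094·75/10000⌋=26205; principal=602453-26205=576248; balance=3494094-576248=2917846
2. interest=⌊2917846·75/10000⌋=21883; principal=602453-21883=580570; balance=2917846-580570=2337276
3. interest=⌊2337276·75/10000⌋=17529; principal=602453-17529=584924; balance=2337276-584924=1752352
4. interest=⌊1752352·75/10000⌋=13142; principal=602453-13142=589311; balance=1752352-589311=1163041
5. interest=⌊1163041·75/10000⌋=8722; principal=602453-8722=593731; balance=1163041-593731=569310
6. interest=⌊569310·75/10000⌋=4269; principal=min(602453-4269,569310)=569310; balance=569310-569310=0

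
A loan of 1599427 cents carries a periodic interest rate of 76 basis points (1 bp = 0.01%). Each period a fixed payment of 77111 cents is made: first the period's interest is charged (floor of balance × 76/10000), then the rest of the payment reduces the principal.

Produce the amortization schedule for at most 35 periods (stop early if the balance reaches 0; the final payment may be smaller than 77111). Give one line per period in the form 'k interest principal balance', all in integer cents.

1 12155 64956 1534471
2 11661 65450 1469021
3 11164 65947 1403074
4 10663 66448 1336626
5 10158 66953 1269673
6 9649 67462 1202211
7 9136 67975 1134236
8 8620 68491 1065745
9 8099 69012 996733
10 7575 69536 927197
11 7046 70065 857132
12 6514 70597 786535
13 5977 71134 715401
14 5437 71674 643727
15 4892 72219 571508
16 4343 72768 498740
17 3790 73321 425419
18 3233 73878 351541
19 2671 74440 277101
20 2105 75006 202095
21 1535 75576 126519
22 961 76150 50369
23 382 50369 0

1. interest=⌊1599427·76/10000⌋=12155; principal=77111-12155=64956; balance=1599427-64956=1534471
2. interest=⌊1534471·76/10000⌋=11661; principal=77111-11661=65450; balance=1534471-65450=1469021
3. interest=⌊1469021·76/10000⌋=11164; principal=77111-11164=65947; balance=1469021-65947=1403074
4. interest=⌊1403074·76/10000⌋=10663; principal=77111-10663=66448; balance=1403074-66448=1336626
5. interest=⌊1336626·76/10000⌋=10158; principal=77111-10158=66953; balance=1336626-66953=1269673
6. interest=⌊1269673·76/10000⌋=9649; principal=77111-9649=67462; balance=1269673-67462=1202211
7. interest=⌊1202211·76/10000⌋=9136; principal=77111-9136=67975; balance=1202211-67975=1134236
8. interest=⌊1134236·76/10000⌋=8620; principal=77111-8620=68491; balance=1134236-68491=1065745
9. interest=⌊1065745·76/10000⌋=8099; principal=77111-8099=69012; balance=1065745-69012=996733
10. interest=⌊996733·76/10000⌋=7575; principal=77111-7575=69536; balance=996733-69536=927197
11. interest=⌊927197·76/10000⌋=7046; principal=77111-7046=70065; balance=927197-70065=857132
12. interest=⌊857132·76/10000⌋=6514; principal=77111-6514=70597; balance=857132-70597=786535
13. interest=⌊786535·76/10000⌋=5977; principal=77111-5977=71134; balance=786535-71134=715401
14. interest=⌊715401·76/10000⌋=5437; principal=77111-5437=71674; balance=715401-71674=643727
15. interest=⌊643727·76/10000⌋=4892; principal=77111-4892=72219; balance=643727-72219=571508
16. interest=⌊571508·76/10000⌋=4343; principal=77111-4343=72768; balance=571508-72768=498740
17. interest=⌊498740·76/10000⌋=3790; principal=77111-3790=73321; balance=498740-73321=425419
18. interest=⌊425419·76/10000⌋=3233; principal=77111-3233=73878; balance=425419-73878=351541
19. interest=⌊351541·76/10000⌋=2671; principal=77111-2671=74440; balance=351541-74440=277101
20. interest=⌊277101·76/10000⌋=2105; principal=77111-2105=75006; balance=277101-75006=202095
21. interest=⌊202095·76/10000⌋=1535; principal=77111-1535=75576; balance=202095-75576=126519
22. interest=⌊126519·76/10000⌋=961; principal=77111-961=76150; balance=126519-76150=50369
23. interest=⌊50369·76/10000⌋=382; principal=min(77111-382,50369)=50369; balance=50369-50369=0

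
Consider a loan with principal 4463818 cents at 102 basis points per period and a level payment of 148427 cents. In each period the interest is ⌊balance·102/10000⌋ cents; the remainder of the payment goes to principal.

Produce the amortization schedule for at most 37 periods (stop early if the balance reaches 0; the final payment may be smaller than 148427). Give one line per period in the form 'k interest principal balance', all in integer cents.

1 45530 102897 4360921
2 44481 103946 4256975
3 43421 105006 4151969
4 42350 106077 4045892
5 41268 107159 3938733
6 40175 108252 3830481
7 39070 109357 3721124
8 37955 110472 3610652
9 36828 111599 3499053
10 35690 112737 3386316
11 34540 113887 3272429
12 33378 115049 3157380
13 32205 116222 3041158
14 31019 117408 2923750
15 29822 118605 2805145
16 28612 119815 2685330
17 27390 121037 2564293
18 26155 122272 2442021
19 24908 123519 2318502
20 23648 124779 2193723
21 22375 126052 2067671
22 21090 127337 1940334
23 19791 128636 1811698
24 18479 129948 1681750
25 17153 131274 1550476
26 15814 132613 1417863
27 14462 133965 1283898
28 13095 135332 1148566
29 11715 136712 1011854
30 10320 138107 873747
31 8912 139515 734232
32 7489 140938 593294
33 6051 142376 450918
34 4599 143828 307090
35 3132 145295 161795
36 1650 146777 15018
37 153 15018 0

1. interest=⌊4463818·102/10000⌋=45530; principal=148427-45530=102897; balance=4463818-102897=4360921
2. interest=⌊4360921·102/10000⌋=44481; principal=148427-44481=103946; balance=4360921-103946=4256975
3. interest=⌊4256975·102/10000⌋=43421; principal=148427-43421=105006; balance=4256975-105006=4151969
4. interest=⌊4151969·102/10000⌋=42350; principal=148427-42350=106077; balance=4151969-106077=4045892
5. interest=⌊4045892·102/10000⌋=41268; principal=148427-41268=107159; balance=4045892-107159=3938733
6. interest=⌊3938733·102/10000⌋=40175; principal=148427-40175=108252; balance=3938733-108252=3830481
7. interest=⌊3830481·102/10000⌋=39070; principal=148427-39070=109357; balance=3830481-109357=3721124
8. interest=⌊3721124·102/10000⌋=37955; principal=148427-37955=110472; balance=3721124-110472=3610652
9. interest=⌊3610652·102/10000⌋=36828; principal=148427-36828=111599; balance=3610652-111599=3499053
10. interest=⌊3499053·102/10000⌋=35690; principal=148427-35690=112737; balance=3499053-112737=3386316
11. interest=⌊3386316·102/10000⌋=34540; principal=148427-34540=113887; balance=3386316-113887=3272429
12. interest=⌊3272429·102/10000⌋=33378; principal=148427-33378=115049; balance=3272429-115049=3157380
13. interest=⌊3157380·102/10000⌋=32205; principal=148427-32205=116222; balance=3157380-116222=3041158
14. interest=⌊3041158·102/10000⌋=31019; principal=148427-31019=117408; balance=3041158-117408=2923750
15. interest=⌊2923750·102/10000⌋=29822; principal=148427-29822=118605; balance=2923750-118605=2805145
16. interest=⌊2805145·102/10000⌋=28612; principal=148427-28612=119815; balance=2805145-119815=2685330
17. interest=⌊2685330·102/10000⌋=27390; principal=148427-27390=121037; balance=2685330-121037=2564293
18. interest=⌊2564293·102/10000⌋=26155; principal=148427-26155=122272; balance=2564293-122272=2442021
19. interest=⌊2442021·102/10000⌋=24908; principal=148427-24908=123519; balance=2442021-123519=2318502
20. interest=⌊2318502·102/10000⌋=23648; principal=148427-23648=124779; balance=2318502-124779=2193723
21. interest=⌊2193723·102/10000⌋=22375; principal=148427-22375=126052; balance=2193723-126052=2067671
22. interest=⌊2067671·102/10000⌋=21090; principal=148427-21090=127337; balance=2067671-127337=1940334
23. interest=⌊1940334·102/10000⌋=19791; principal=148427-19791=128636; balance=1940334-128636=1811698
24. interest=⌊1811698·102/10000⌋=18479; principal=148427-18479=129948; balance=1811698-129948=1681750
25. interest=⌊1681750·102/10000⌋=17153; principal=148427-17153=131274; balance=1681750-131274=1550476
26. interest=⌊1550476·102/10000⌋=15814; principal=148427-15814=132613; balance=1550476-132613=1417863
27. interest=⌊1417863·102/10000⌋=14462; principal=148427-14462=133965; balance=1417863-133965=1283898
28. interest=⌊1283898·102/10000⌋=13095; principal=148427-13095=135332; balance=1283898-135332=1148566
29. interest=⌊1148566·102/10000⌋=11715; principal=148427-11715=136712; balance=1148566-136712=1011854
30. interest=⌊1011854·102/10000⌋=10320; principal=148427-10320=138107; balance=1011854-138107=873747
31. interest=⌊873747·102/10000⌋=8912; principal=148427-8912=139515; balance=873747-139515=734232
32. interest=⌊734232·102/10000⌋=7489; principal=148427-7489=140938; balance=734232-140938=593294
33. interest=⌊593294·102/10000⌋=6051; principal=148427-6051=142376; balance=593294-142376=450918
34. interest=⌊450918·102/10000⌋=4599; principal=148427-4599=143828; balance=450918-143828=307090
35. interest=⌊307090·102/10000⌋=3132; principal=148427-3132=145295; balance=307090-145295=161795
36. interest=⌊161795·102/10000⌋=1650; principal=148427-1650=146777; balance=161795-146777=15018
37. interest=⌊15018·102/10000⌋=153; principal=min(148427-153,15018)=15018; balance=15018-15018=0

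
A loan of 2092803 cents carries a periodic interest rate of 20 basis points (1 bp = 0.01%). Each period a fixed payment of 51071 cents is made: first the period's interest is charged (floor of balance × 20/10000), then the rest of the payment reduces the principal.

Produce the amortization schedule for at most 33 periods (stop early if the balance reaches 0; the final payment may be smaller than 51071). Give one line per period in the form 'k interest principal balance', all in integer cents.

1 4185 46886 2045917
2 4091 46980 1998937
3 3997 47074 1951863
4 3903 47168 1904695
5 3809 47262 1857433
6 3714 47357 1810076
7 3620 47451 1762625
8 3525 47546 1715079
9 3430 47641 1667438
10 3334 47737 1619701
11 3239 47832 1571869
12 3143 47928 1523941
13 3047 48024 1475917
14 2951 48120 1427797
15 2855 48216 1379581
16 2759 48312 1331269
17 2662 48409 1282860
18 2565 48506 1234354
19 2468 48603 1185751
20 2371 48700 1137051
21 2274 48797 1088254
22 2176 48895 1039359
23 2078 48993 990366
24 1980 49091 941275
25 1882 49189 892086
26 1784 49287 842799
27 1685 49386 793413
28 1586 49485 743928
29 1487 49584 694344
30 1388 49683 644661
31 1289 49782 594879
32 1189 49882 544997
33 1089 49982 495015

1. interest=⌊2092803·20/10000⌋=4185; principal=51071-4185=46886; balance=2092803-46886=2045917
2. interest=⌊2045917·20/10000⌋=4091; principal=51071-4091=46980; balance=2045917-46980=1998937
3. interest=⌊1998937·20/10000⌋=3997; principal=51071-3997=47074; balance=1998937-47074=1951863
4. interest=⌊1951863·20/10000⌋=3903; principal=51071-3903=47168; balance=1951863-47168=1904695
5. interest=⌊1904695·20/10000⌋=3809; principal=51071-3809=47262; balance=1904695-47262=1857433
6. interest=⌊1857433·20/10000⌋=3714; principal=51071-3714=47357; balance=1857433-47357=1810076
7. interest=⌊1810076·20/10000⌋=3620; principal=51071-3620=47451; balance=1810076-47451=1762625
8. interest=⌊1762625·20/10000⌋=3525; principal=51071-3525=47546; balance=1762625-47546=1715079
9. interest=⌊1715079·20/10000⌋=3430; principal=51071-3430=47641; balance=1715079-47641=1667438
10. interest=⌊1667438·20/10000⌋=3334; principal=51071-3334=47737; balance=1667438-47737=1619701
11. interest=⌊1619701·20/10000⌋=3239; principal=51071-3239=47832; balance=1619701-47832=1571869
12. interest=⌊1571869·20/10000⌋=3143; principal=51071-3143=47928; balance=1571869-47928=1523941
13. interest=⌊1523941·20/10000⌋=3047; principal=51071-3047=48024; balance=1523941-48024=1475917
14. interest=⌊1475917·20/10000⌋=2951; principal=51071-2951=48120; balance=1475917-48120=1427797
15. interest=⌊1427797·20/10000⌋=2855; principal=51071-2855=48216; balance=1427797-48216=1379581
16. interest=⌊1379581·20/10000⌋=2759; principal=51071-2759=48312; balance=1379581-48312=1331269
17. interest=⌊1331269·20/10000⌋=2662; principal=51071-2662=48409; balance=1331269-48409=1282860
18. interest=⌊1282860·20/10000⌋=2565; principal=51071-2565=48506; balance=1282860-48506=1234354
19. interest=⌊1234354·20/10000⌋=2468; principal=51071-2468=48603; balance=1234354-48603=1185751
20. interest=⌊1185751·20/10000⌋=2371; principal=51071-2371=48700; balance=1185751-48700=1137051
21. interest=⌊1137051·20/10000⌋=2274; principal=51071-2274=48797; balance=1137051-48797=1088254
22. interest=⌊1088254·20/10000⌋=2176; principal=51071-2176=48895; balance=1088254-48895=1039359
23. interest=⌊1039359·20/10000⌋=2078; principal=51071-2078=48993; balance=1039359-48993=990366
24. interest=⌊990366·20/10000⌋=1980; principal=51071-1980=49091; balance=990366-49091=941275
25. interest=⌊941275·20/10000⌋=1882; principal=51071-1882=49189; balance=941275-49189=892086
26. interest=⌊892086·20/10000⌋=1784; principal=51071-1784=49287; balance=892086-49287=842799
27. interest=⌊842799·20/10000⌋=1685; principal=51071-1685=49386; balance=842799-49386=793413
28. interest=⌊793413·20/10000⌋=1586; principal=51071-1586=49485; balance=793413-49485=743928
29. interest=⌊743928·20/10000⌋=1487; principal=51071-1487=49584; balance=743928-49584=694344
30. interest=⌊694344·20/10000⌋=1388; principal=51071-1388=49683; balance=694344-49683=644661
31. interest=⌊644661·20/10000⌋=1289; principal=51071-1289=49782; balance=644661-49782=594879
32. interest=⌊594879·20/10000⌋=1189; principal=51071-1189=49882; balance=594879-49882=544997
33. interest=⌊544997·20/10000⌋=1089; principal=51071-1089=49982; balance=544997-49982=495015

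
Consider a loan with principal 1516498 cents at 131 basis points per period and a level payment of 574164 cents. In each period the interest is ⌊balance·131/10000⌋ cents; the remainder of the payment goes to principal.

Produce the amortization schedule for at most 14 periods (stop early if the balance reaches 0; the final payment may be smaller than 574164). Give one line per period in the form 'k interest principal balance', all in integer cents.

1. interest=⌊1516498·131/10000⌋=19866; principal=574164-19866=554298; balance=1516498-554298=962200
2. interest=⌊962200·131/10000⌋=12604; principal=574164-12604=561560; balance=962200-561560=400640
3. interest=⌊400640·131/10000⌋=5248; principal=min(574164-5248,400640)=400640; balance=400640-400640=0

1 19866 554298 962200
2 12604 561560 400640
3 5248 400640 0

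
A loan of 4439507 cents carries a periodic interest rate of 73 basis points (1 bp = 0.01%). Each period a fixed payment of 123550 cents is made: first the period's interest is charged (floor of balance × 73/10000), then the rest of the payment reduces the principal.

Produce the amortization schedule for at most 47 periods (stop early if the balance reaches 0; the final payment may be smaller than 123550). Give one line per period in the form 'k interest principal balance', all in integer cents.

1. interest=⌊4439507·73/10000⌋=32408; principal=123550-32408=91142; balance=4439507-91142=4348365
2. interest=⌊4348365·73/10000⌋=31743; principal=123550-31743=91807; balance=4348365-91807=4256558
3. interest=⌊4256558·73/10000⌋=31072; principal=123550-31072=92478; balance=4256558-92478=4164080
4. interest=⌊4164080·73/10000⌋=30397; principal=123550-30397=93153; balance=4164080-93153=4070927
5. interest=⌊4070927·73/10000⌋=29717; principal=123550-29717=93833; balance=4070927-93833=3977094
6. interest=⌊3977094·73/10000⌋=29032; principal=123550-29032=94518; balance=3977094-94518=3882576
7. interest=⌊3882576·73/10000⌋=28342; principal=123550-28342=95208; balance=3882576-95208=3787368
8. interest=⌊3787368·73/10000⌋=27647; principal=123550-27647=95903; balance=3787368-95903=3691465
9. interest=⌊3691465·73/10000⌋=26947; principal=123550-26947=96603; balance=3691465-96603=3594862
10. interest=⌊3594862·73/10000⌋=26242; principal=123550-26242=97308; balance=3594862-97308=3497554
11. interest=⌊3497554·73/10000⌋=25532; principal=123550-25532=98018; balance=3497554-98018=3399536
12. interest=⌊3399536·73/10000⌋=24816; principal=123550-24816=98734; balance=3399536-98734=3300802
13. interest=⌊3300802·73/10000⌋=24095; principal=123550-24095=99455; balance=3300802-99455=3201347
14. interest=⌊3201347·73/10000⌋=23369; principal=123550-23369=100181; balance=3201347-100181=3101166
15. interest=⌊3101166·73/10000⌋=22638; principal=123550-22638=100912; balance=3101166-100912=3000254
16. interest=⌊3000254·73/10000⌋=21901; principal=123550-21901=101649; balance=3000254-101649=2898605
17. interest=⌊2898605·73/10000⌋=21159; principal=123550-21159=102391; balance=2898605-102391=2796214
18. interest=⌊2796214·73/10000⌋=20412; principal=123550-20412=103138; balance=2796214-103138=2693076
19. interest=⌊2693076·73/10000⌋=19659; principal=123550-19659=103891; balance=2693076-103891=2589185
20. interest=⌊2589185·73/10000⌋=18901; principal=123550-18901=104649; balance=2589185-104649=2484536
21. interest=⌊2484536·73/10000⌋=18137; principal=123550-18137=105413; balance=2484536-105413=2379123
22. interest=⌊2379123·73/10000⌋=17367; principal=123550-17367=106183; balance=2379123-106183=2272940
23. interest=⌊2272940·73/10000⌋=16592; principal=123550-16592=106958; balance=2272940-106958=2165982
24. interest=⌊2165982·73/10000⌋=15811; principal=123550-15811=107739; balance=2165982-107739=2058243
25. interest=⌊2058243·73/10000⌋=15025; principal=123550-15025=108525; balance=2058243-108525=1949718
26. interest=⌊1949718·73/10000⌋=14232; principal=123550-14232=109318; balance=1949718-109318=1840400
27. interest=⌊1840400·73/10000⌋=13434; principal=123550-13434=110116; balance=1840400-110116=1730284
28. interest=⌊1730284·73/10000⌋=12631; principal=123550-12631=110919; balance=1730284-110919=1619365
29. interest=⌊1619365·73/10000⌋=11821; principal=123550-11821=111729; balance=1619365-111729=1507636
30. interest=⌊1507636·73/10000⌋=11005; principal=123550-11005=112545; balance=1507636-112545=1395091
31. interest=⌊1395091·73/10000⌋=10184; principal=123550-10184=113366; balance=1395091-113366=1281725
32. interest=⌊1281725·73/10000⌋=9356; principal=123550-9356=114194; balance=1281725-114194=1167531
33. interest=⌊1167531·73/10000⌋=8522; principal=123550-8522=115028; balance=1167531-115028=1052503
34. interest=⌊1052503·73/10000⌋=7683; principal=123550-7683=115867; balance=1052503-115867=936636
35. interest=⌊936636·73/10000⌋=6837; principal=123550-6837=116713; balance=936636-116713=819923
36. interest=⌊819923·73/10000⌋=5985; principal=123550-5985=117565; balance=819923-117565=702358
37. interest=⌊702358·73/10000⌋=5127; principal=123550-5127=118423; balance=702358-118423=583935
38. interest=⌊583935·73/10000⌋=4262; principal=123550-4262=119288; balance=583935-119288=464647
39. interest=⌊464647·73/10000⌋=3391; principal=123550-3391=120159; balance=464647-120159=344488
40. interest=⌊344488·73/10000⌋=2514; principal=123550-2514=121036; balance=344488-121036=223452
41. interest=⌊223452·73/10000⌋=1631; principal=123550-1631=121919; balance=223452-121919=101533
42. interest=⌊101533·73/10000⌋=741; principal=min(123550-741,101533)=101533; balance=101533-101533=0

1 32408 91142 4348365
2 31743 91807 4256558
3 31072 92478 4164080
4 30397 93153 4070927
5 29717 93833 3977094
6 29032 94518 3882576
7 28342 95208 3787368
8 27647 95903 3691465
9 26947 96603 3594862
10 26242 97308 3497554
11 25532 98018 3399536
12 24816 98734 3300802
13 24095 99455 3201347
14 23369 100181 3101166
15 22638 100912 3000254
16 21901 101649 2898605
17 21159 102391 2796214
18 20412 103138 2693076
19 19659 103891 2589185
20 18901 104649 2484536
21 18137 105413 2379123
22 17367 106183 2272940
23 16592 106958 2165982
24 15811 107739 2058243
25 15025 108525 1949718
26 14232 109318 1840400
27 13434 110116 1730284
28 12631 110919 1619365
29 11821 111729 1507636
30 11005 112545 1395091
31 10184 113366 1281725
32 9356 114194 1167531
33 8522 115028 1052503
34 7683 115867 936636
35 6837 116713 819923
36 5985 117565 702358
37 5127 118423 583935
38 4262 119288 464647
39 3391 120159 344488
40 2514 121036 223452
41 1631 121919 101533
42 741 101533 0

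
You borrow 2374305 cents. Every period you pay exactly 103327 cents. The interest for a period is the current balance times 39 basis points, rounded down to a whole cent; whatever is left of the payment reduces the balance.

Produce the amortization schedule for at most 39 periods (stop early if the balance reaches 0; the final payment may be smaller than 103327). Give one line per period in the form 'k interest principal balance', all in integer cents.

1. interest=⌊2374305·39/10000⌋=9259; principal=103327-9259=94068; balance=2374305-94068=2280237
2. interest=⌊2280237·39/10000⌋=8892; principal=103327-8892=94435; balance=2280237-94435=2185802
3. interest=⌊2185802·39/10000⌋=8524; principal=103327-8524=94803; balance=2185802-94803=2090999
4. interest=⌊2090999·39/10000⌋=8154; principal=103327-8154=95173; balance=2090999-95173=1995826
5. interest=⌊1995826·39/10000⌋=7783; principal=103327-7783=95544; balance=1995826-95544=1900282
6. interest=⌊1900282·39/10000⌋=7411; principal=103327-7411=95916; balance=1900282-95916=1804366
7. interest=⌊1804366·39/10000⌋=7037; principal=103327-7037=96290; balance=1804366-96290=1708076
8. interest=⌊1708076·39/10000⌋=6661; principal=103327-6661=96666; balance=1708076-96666=1611410
9. interest=⌊1611410·39/10000⌋=6284; principal=103327-6284=97043; balance=1611410-97043=1514367
10. interest=⌊1514367·39/10000⌋=5906; principal=103327-5906=97421; balance=1514367-97421=1416946
11. interest=⌊1416946·39/10000⌋=5526; principal=103327-5526=97801; balance=1416946-97801=1319145
12. interest=⌊1319145·39/10000⌋=5144; principal=103327-5144=98183; balance=1319145-98183=1220962
13. interest=⌊1220962·39/10000⌋=4761; principal=103327-4761=98566; balance=1220962-98566=1122396
14. interest=⌊1122396·39/10000⌋=4377; principal=103327-4377=98950; balance=1122396-98950=1023446
15. interest=⌊1023446·39/10000⌋=3991; principal=103327-3991=99336; balance=1023446-99336=924110
16. interest=⌊924110·39/10000⌋=3604; principal=103327-3604=99723; balance=924110-99723=824387
17. interest=⌊824387·39/10000⌋=3215; principal=103327-3215=100112; balance=824387-100112=724275
18. interest=⌊724275·39/10000⌋=2824; principal=103327-2824=100503; balance=724275-100503=623772
19. interest=⌊623772·39/10000⌋=2432; principal=103327-2432=100895; balance=623772-100895=522877
20. interest=⌊522877·39/10000⌋=2039; principal=103327-2039=101288; balance=522877-101288=421589
21. interest=⌊421589·39/10000⌋=1644; principal=103327-1644=101683; balance=421589-101683=319906
22. interest=⌊319906·39/10000⌋=1247; principal=103327-1247=102080; balance=319906-102080=217826
23. interest=⌊217826·39/10000⌋=849; principal=103327-849=102478; balance=217826-102478=115348
24. interest=⌊115348·39/10000⌋=449; principal=103327-449=102878; balance=115348-102878=12470
25. interest=⌊12470·39/10000⌋=48; principal=min(103327-48,12470)=12470; balance=12470-12470=0

1 9259 94068 2280237
2 8892 94435 2185802
3 8524 94803 2090999
4 8154 95173 1995826
5 7783 95544 1900282
6 7411 95916 1804366
7 7037 96290 1708076
8 6661 96666 1611410
9 6284 97043 1514367
10 5906 97421 1416946
11 5526 97801 1319145
12 5144 98183 1220962
13 4761 98566 1122396
14 4377 98950 1023446
15 3991 99336 924110
16 3604 99723 824387
17 3215 100112 724275
18 2824 100503 623772
19 2432 100895 522877
20 2039 101288 421589
21 1644 101683 319906
22 1247 102080 217826
23 849 102478 115348
24 449 102878 12470
25 48 12470 0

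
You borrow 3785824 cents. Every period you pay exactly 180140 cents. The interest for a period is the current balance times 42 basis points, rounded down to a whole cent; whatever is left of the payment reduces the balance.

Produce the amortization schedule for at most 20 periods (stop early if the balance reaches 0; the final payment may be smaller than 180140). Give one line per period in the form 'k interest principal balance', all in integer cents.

1. interest=⌊3785824·42/10000⌋=15900; principal=180140-15900=164240; balance=3785824-164240=3621584
2. interest=⌊3621584·42/10000⌋=15210; principal=180140-15210=164930; balance=3621584-164930=3456654
3. interest=⌊3456654·42/10000⌋=14517; principal=180140-14517=165623; balance=3456654-165623=3291031
4. interest=⌊3291031·42/10000⌋=13822; principal=180140-13822=166318; balance=3291031-166318=3124713
5. interest=⌊3124713·42/10000⌋=13123; principal=180140-13123=167017; balance=3124713-167017=2957696
6. interest=⌊2957696·42/10000⌋=12422; principal=180140-12422=167718; balance=2957696-167718=2789978
7. interest=⌊2789978·42/10000⌋=11717; principal=180140-11717=168423; balance=2789978-168423=2621555
8. interest=⌊2621555·42/10000⌋=11010; principal=180140-11010=169130; balance=2621555-169130=2452425
9. interest=⌊2452425·42/10000⌋=10300; principal=180140-10300=169840; balance=2452425-169840=2282585
10. interest=⌊2282585·42/10000⌋=9586; principal=180140-9586=170554; balance=2282585-170554=2112031
11. interest=⌊2112031·42/10000⌋=8870; principal=180140-8870=171270; balance=2112031-171270=1940761
12. interest=⌊1940761·42/10000⌋=8151; principal=180140-8151=171989; balance=1940761-171989=1768772
13. interest=⌊1768772·42/10000⌋=7428; principal=180140-7428=172712; balance=1768772-172712=1596060
14. interest=⌊1596060·42/10000⌋=6703; principal=180140-6703=173437; balance=1596060-173437=1422623
15. interest=⌊1422623·42/10000⌋=5975; principal=180140-5975=174165; balance=1422623-174165=1248458
16. interest=⌊1248458·42/10000⌋=5243; principal=180140-5243=174897; balance=1248458-174897=1073561
17. interest=⌊1073561·42/10000⌋=4508; principal=180140-4508=175632; balance=1073561-175632=897929
18. interest=⌊897929·42/10000⌋=3771; principal=180140-3771=176369; balance=897929-176369=721560
19. interest=⌊721560·42/10000⌋=3030; principal=180140-3030=177110; balance=721560-177110=544450
20. interest=⌊544450·42/10000⌋=2286; principal=180140-2286=177854; balance=544450-177854=366596

1 15900 164240 3621584
2 15210 164930 3456654
3 14517 165623 3291031
4 13822 166318 3124713
5 13123 167017 2957696
6 12422 167718 2789978
7 11717 168423 2621555
8 11010 169130 2452425
9 10300 169840 2282585
10 9586 170554 2112031
11 8870 171270 1940761
12 8151 171989 1768772
13 7428 172712 1596060
14 6703 173437 1422623
15 5975 174165 1248458
16 5243 174897 1073561
17 4508 175632 897929
18 3771 176369 721560
19 3030 177110 544450
20 2286 177854 366596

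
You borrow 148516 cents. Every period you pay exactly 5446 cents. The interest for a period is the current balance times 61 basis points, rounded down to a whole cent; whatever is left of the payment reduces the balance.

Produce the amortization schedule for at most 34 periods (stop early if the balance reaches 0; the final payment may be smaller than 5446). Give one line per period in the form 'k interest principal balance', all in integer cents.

1. interest=⌊148516·61/10000⌋=905; principal=5446-905=4541; balance=148516-4541=143975
2. interest=⌊143975·61/10000⌋=878; principal=5446-878=4568; balance=143975-4568=139407
3. interest=⌊139407·61/10000⌋=850; principal=5446-850=4596; balance=139407-4596=134811
4. interest=⌊134811·61/10000⌋=822; principal=5446-822=4624; balance=134811-4624=130187
5. interest=⌊130187·61/10000⌋=794; principal=5446-794=4652; balance=130187-4652=125535
6. interest=⌊125535·61/10000⌋=765; principal=5446-765=4681; balance=125535-4681=120854
7. interest=⌊120854·61/10000⌋=737; principal=5446-737=4709; balance=120854-4709=116145
8. interest=⌊116145·61/10000⌋=708; principal=5446-708=4738; balance=116145-4738=111407
9. interest=⌊111407·61/10000⌋=679; principal=5446-679=4767; balance=111407-4767=106640
10. interest=⌊106640·61/10000⌋=650; principal=5446-650=4796; balance=106640-4796=101844
11. interest=⌊101844·61/10000⌋=621; principal=5446-621=4825; balance=101844-4825=97019
12. interest=⌊97019·61/10000⌋=591; principal=5446-591=4855; balance=97019-4855=92164
13. interest=⌊92164·61/10000⌋=562; principal=5446-562=4884; balance=92164-4884=87280
14. interest=⌊87280·61/10000⌋=532; principal=5446-532=4914; balance=87280-4914=82366
15. interest=⌊82366·61/10000⌋=502; principal=5446-502=4944; balance=82366-4944=77422
16. interest=⌊77422·61/10000⌋=472; principal=5446-472=4974; balance=77422-4974=72448
17. interest=⌊72448·61/10000⌋=441; principal=5446-441=5005; balance=72448-5005=67443
18. interest=⌊67443·61/10000⌋=411; principal=5446-411=5035; balance=67443-5035=62408
19. interest=⌊62408·61/10000⌋=380; principal=5446-380=5066; balance=62408-5066=57342
20. interest=⌊57342·61/10000⌋=349; principal=5446-349=5097; balance=57342-5097=52245
21. interest=⌊52245·61/10000⌋=318; principal=5446-318=5128; balance=52245-5128=47117
22. interest=⌊47117·61/10000⌋=287; principal=5446-287=5159; balance=47117-5159=41958
23. interest=⌊41958·61/10000⌋=255; principal=5446-255=5191; balance=41958-5191=36767
24. interest=⌊36767·61/10000⌋=224; principal=5446-224=5222; balance=36767-5222=31545
25. interest=⌊31545·61/10000⌋=192; principal=5446-192=5254; balance=31545-5254=26291
26. interest=⌊26291·61/10000⌋=160; principal=5446-160=5286; balance=26291-5286=21005
27. interest=⌊21005·61/10000⌋=128; principal=5446-128=5318; balance=21005-5318=15687
28. interest=⌊15687·61/10000⌋=95; principal=5446-95=5351; balance=15687-5351=10336
29. interest=⌊10336·61/10000⌋=63; principal=5446-63=5383; balance=10336-5383=4953
30. interest=⌊4953·61/10000⌋=30; principal=min(5446-30,4953)=4953; balance=4953-4953=0

1 905 4541 143975
2 878 4568 139407
3 850 4596 134811
4 822 4624 130187
5 794 4652 125535
6 765 4681 120854
7 737 4709 116145
8 708 4738 111407
9 679 4767 106640
10 650 4796 101844
11 621 4825 97019
12 591 4855 92164
13 562 4884 87280
14 532 4914 82366
15 502 4944 77422
16 472 4974 72448
17 441 5005 67443
18 411 5035 62408
19 380 5066 57342
20 349 5097 52245
21 318 5128 47117
22 287 5159 41958
23 255 5191 36767
24 224 5222 31545
25 192 5254 26291
26 160 5286 21005
27 128 5318 15687
28 95 5351 10336
29 63 5383 4953
30 30 4953 0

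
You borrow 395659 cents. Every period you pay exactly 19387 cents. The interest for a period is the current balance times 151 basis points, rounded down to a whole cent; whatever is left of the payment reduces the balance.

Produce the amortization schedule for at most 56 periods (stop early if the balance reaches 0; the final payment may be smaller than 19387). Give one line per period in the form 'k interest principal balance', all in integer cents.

1 5974 13413 382246
2 5771 13616 368630
3 5566 13821 354809
4 5357 14030 340779
5 5145 14242 326537
6 4930 14457 312080
7 4712 14675 297405
8 4490 14897 282508
9 4265 15122 267386
10 4037 15350 252036
11 3805 15582 236454
12 3570 15817 220637
13 3331 16056 204581
14 3089 16298 188283
15 2843 16544 171739
16 2593 16794 154945
17 2339 17048 137897
18 2082 17305 120592
19 1820 17567 103025
20 1555 17832 85193
21 1286 18101 67092
22 1013 18374 48718
23 735 18652 30066
24 453 18934 11132
25 168 11132 0

1. interest=⌊395659·151/10000⌋=5974; principal=19387-5974=13413; balance=395659-13413=382246
2. interest=⌊382246·151/10000⌋=5771; principal=19387-5771=13616; balance=382246-13616=368630
3. interest=⌊368630·151/10000⌋=5566; principal=19387-5566=13821; balance=368630-13821=354809
4. interest=⌊354809·151/10000⌋=5357; principal=19387-5357=14030; balance=354809-14030=340779
5. interest=⌊340779·151/10000⌋=5145; principal=19387-5145=14242; balance=340779-14242=326537
6. interest=⌊326537·151/10000⌋=4930; principal=19387-4930=14457; balance=326537-14457=312080
7. interest=⌊312080·151/10000⌋=4712; principal=19387-4712=14675; balance=312080-14675=297405
8. interest=⌊297405·151/10000⌋=4490; principal=19387-4490=14897; balance=297405-14897=282508
9. interest=⌊282508·151/10000⌋=4265; principal=19387-4265=15122; balance=282508-15122=267386
10. interest=⌊267386·151/10000⌋=4037; principal=19387-4037=15350; balance=267386-15350=252036
11. interest=⌊252036·151/10000⌋=3805; principal=19387-3805=15582; balance=252036-15582=236454
12. interest=⌊236454·151/10000⌋=3570; principal=19387-3570=15817; balance=236454-15817=220637
13. interest=⌊220637·151/10000⌋=3331; principal=19387-3331=16056; balance=220637-16056=204581
14. interest=⌊204581·151/10000⌋=3089; principal=19387-3089=16298; balance=204581-16298=188283
15. interest=⌊188283·151/10000⌋=2843; principal=19387-2843=16544; balance=188283-16544=171739
16. interest=⌊171739·151/10000⌋=2593; principal=19387-2593=16794; balance=171739-16794=154945
17. interest=⌊154945·151/10000⌋=2339; principal=19387-2339=17048; balance=154945-17048=137897
18. interest=⌊137897·151/10000⌋=2082; principal=19387-2082=17305; balance=137897-17305=120592
19. interest=⌊120592·151/10000⌋=1820; principal=19387-1820=17567; balance=120592-17567=103025
20. interest=⌊103025·151/10000⌋=1555; principal=19387-1555=17832; balance=103025-17832=85193
21. interest=⌊85193·151/10000⌋=1286; principal=19387-1286=18101; balance=85193-18101=67092
22. interest=⌊67092·151/10000⌋=1013; principal=19387-1013=18374; balance=67092-18374=48718
23. interest=⌊48718·151/10000⌋=735; principal=19387-735=18652; balance=48718-18652=30066
24. interest=⌊30066·151/10000⌋=453; principal=19387-453=18934; balance=30066-18934=11132
25. interest=⌊11132·151/10000⌋=168; principal=min(19387-168,11132)=11132; balance=11132-11132=0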